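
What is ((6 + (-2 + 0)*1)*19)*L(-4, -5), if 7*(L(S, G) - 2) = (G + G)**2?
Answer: 8664/7 ≈ 1237.7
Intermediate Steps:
L(S, G) = 2 + 4*G**2/7 (L(S, G) = 2 + (G + G)**2/7 = 2 + (2*G)**2/7 = 2 + (4*G**2)/7 = 2 + 4*G**2/7)
((6 + (-2 + 0)*1)*19)*L(-4, -5) = ((6 + (-2 + 0)*1)*19)*(2 + (4/7)*(-5)**2) = ((6 - 2*1)*19)*(2 + (4/7)*25) = ((6 - 2)*19)*(2 + 100/7) = (4*19)*(114/7) = 76*(114/7) = 8664/7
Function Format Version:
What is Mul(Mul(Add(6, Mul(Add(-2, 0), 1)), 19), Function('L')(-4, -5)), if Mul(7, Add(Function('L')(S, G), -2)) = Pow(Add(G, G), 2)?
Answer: Rational(8664, 7) ≈ 1237.7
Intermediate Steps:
Function('L')(S, G) = Add(2, Mul(Rational(4, 7), Pow(G, 2))) (Function('L')(S, G) = Add(2, Mul(Rational(1, 7), Pow(Add(G, G), 2))) = Add(2, Mul(Rational(1, 7), Pow(Mul(2, G), 2))) = Add(2, Mul(Rational(1, 7), Mul(4, Pow(G, 2)))) = Add(2, Mul(Rational(4, 7), Pow(G, 2))))
Mul(Mul(Add(6, Mul(Add(-2, 0), 1)), 19), Function('L')(-4, -5)) = Mul(Mul(Add(6, Mul(Add(-2, 0), 1)), 19), Add(2, Mul(Rational(4, 7), Pow(-5, 2)))) = Mul(Mul(Add(6, Mul(-2, 1)), 19), Add(2, Mul(Rational(4, 7), 25))) = Mul(Mul(Add(6, -2), 19), Add(2, Rational(100, 7))) = Mul(Mul(4, 19), Rational(114, 7)) = Mul(76, Rational(114, 7)) = Rational(8664, 7)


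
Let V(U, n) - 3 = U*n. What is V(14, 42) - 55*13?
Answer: -124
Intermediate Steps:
V(U, n) = 3 + U*n
V(14, 42) - 55*13 = (3 + 14*42) - 55*13 = (3 + 588) - 715 = 591 - 715 = -124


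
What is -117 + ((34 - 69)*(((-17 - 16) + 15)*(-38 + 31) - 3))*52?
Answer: -223977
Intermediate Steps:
-117 + ((34 - 69)*(((-17 - 16) + 15)*(-38 + 31) - 3))*52 = -117 - 35*((-33 + 15)*(-7) - 3)*52 = -117 - 35*(-18*(-7) - 3)*52 = -117 - 35*(126 - 3)*52 = -117 - 35*123*52 = -117 - 4305*52 = -117 - 223860 = -223977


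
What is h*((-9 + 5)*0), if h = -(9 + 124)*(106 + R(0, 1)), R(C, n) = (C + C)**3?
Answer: 0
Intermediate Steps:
R(C, n) = 8*C**3 (R(C, n) = (2*C)**3 = 8*C**3)
h = -14098 (h = -(9 + 124)*(106 + 8*0**3) = -133*(106 + 8*0) = -133*(106 + 0) = -133*106 = -1*14098 = -14098)
h*((-9 + 5)*0) = -14098*(-9 + 5)*0 = -(-56392)*0 = -14098*0 = 0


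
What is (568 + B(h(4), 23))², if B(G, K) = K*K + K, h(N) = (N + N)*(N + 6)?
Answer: 1254400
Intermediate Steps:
h(N) = 2*N*(6 + N) (h(N) = (2*N)*(6 + N) = 2*N*(6 + N))
B(G, K) = K + K² (B(G, K) = K² + K = K + K²)
(568 + B(h(4), 23))² = (568 + 23*(1 + 23))² = (568 + 23*24)² = (568 + 552)² = 1120² = 1254400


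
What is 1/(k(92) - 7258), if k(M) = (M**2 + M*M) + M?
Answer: 1/9762 ≈ 0.00010244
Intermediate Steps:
k(M) = M + 2*M**2 (k(M) = (M**2 + M**2) + M = 2*M**2 + M = M + 2*M**2)
1/(k(92) - 7258) = 1/(92*(1 + 2*92) - 7258) = 1/(92*(1 + 184) - 7258) = 1/(92*185 - 7258) = 1/(17020 - 7258) = 1/9762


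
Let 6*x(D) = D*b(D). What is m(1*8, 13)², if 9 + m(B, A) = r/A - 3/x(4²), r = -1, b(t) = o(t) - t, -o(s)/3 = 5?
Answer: 849547609/10394176 ≈ 81.733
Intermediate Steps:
o(s) = -15 (o(s) = -3*5 = -15)
b(t) = -15 - t
x(D) = D*(-15 - D)/6 (x(D) = (D*(-15 - D))/6 = D*(-15 - D)/6)
m(B, A) = -2223/248 - 1/A (m(B, A) = -9 + (-1/A - 3*(-3/(8*(15 + 4²)))) = -9 + (-1/A - 3*(-3/(8*(15 + 16)))) = -9 + (-1/A - 3/((-⅙*16*31))) = -9 + (-1/A - 3/(-248/3)) = -9 + (-1/A - 3*(-3/248)) = -9 + (-1/A + 9/248) = -9 + (9/248 - 1/A) = -2223/248 - 1/A)
m(1*8, 13)² = (-2223/248 - 1/13)² = (-29147/3224)² = 849547609/10394176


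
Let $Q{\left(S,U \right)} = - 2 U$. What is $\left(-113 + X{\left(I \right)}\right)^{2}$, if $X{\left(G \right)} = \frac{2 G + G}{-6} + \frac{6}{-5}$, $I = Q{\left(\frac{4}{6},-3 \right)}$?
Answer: $\frac{343396}{25} \approx 13736.0$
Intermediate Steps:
$I = 6$ ($I = \left(-2\right) \left(-3\right) = 6$)
$X{\left(G \right)} = - \frac{6}{5} - \frac{G}{2}$ ($X{\left(G \right)} = 3 G \left(- \frac{1}{6}\right) + 6 \left(- \frac{1}{5}\right) = - \frac{G}{2} - \frac{6}{5} = - \frac{6}{5} - \frac{G}{2}$)
$\left(-113 + X{\left(I \right)}\right)^{2} = \left(-113 - \frac{21}{5}\right)^{2} = \left(- \frac{586}{5}\right)^{2} = \frac{343396}{25}$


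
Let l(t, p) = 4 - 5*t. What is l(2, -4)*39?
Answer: -234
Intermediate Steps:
l(2, -4)*39 = (4 - 5*2)*39 = (4 - 10)*39 = -6*39 = -234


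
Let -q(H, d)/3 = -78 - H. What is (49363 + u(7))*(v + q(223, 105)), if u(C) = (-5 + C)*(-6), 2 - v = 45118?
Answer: -2181955763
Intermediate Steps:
q(H, d) = 234 + 3*H (q(H, d) = -3*(-78 - H) = 234 + 3*H)
v = -45116 (v = 2 - 1*45118 = 2 - 45118 = -45116)
u(C) = 30 - 6*C
(49363 + u(7))*(v + q(223, 105)) = (49363 + (30 - 6*7))*(-45116 + (234 + 3*223)) = (49363 + (30 - 42))*(-45116 + (234 + 669)) = (49363 - 12)*(-45116 + 903) = 49351*(-44213) = -2181955763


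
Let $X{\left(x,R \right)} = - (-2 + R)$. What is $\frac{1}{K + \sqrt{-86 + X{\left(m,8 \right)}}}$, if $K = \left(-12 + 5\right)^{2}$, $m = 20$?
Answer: $\frac{49}{2493} - \frac{2 i \sqrt{23}}{2493} \approx 0.019655 - 0.0038474 i$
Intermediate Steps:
$X{\left(x,R \right)} = 2 - R$
$K = 49$ ($K = \left(-7\right)^{2} = 49$)
$\frac{1}{K + \sqrt{-86 + X{\left(m,8 \right)}}} = \frac{1}{49 + \sqrt{-86 + \left(2 - 8\right)}} = \frac{1}{49 + \sqrt{-86 - 6}} = \frac{1}{49 + \sqrt{-92}} = \frac{1}{49 + 2 i \sqrt{23}}$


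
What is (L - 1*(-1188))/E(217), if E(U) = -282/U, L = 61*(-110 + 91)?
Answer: -6293/282 ≈ -22.316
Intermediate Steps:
L = -1159 (L = 61*(-19) = -1159)
(L - 1*(-1188))/E(217) = (-1159 - 1*(-1188))/((-282/217)) = (-1159 + 1188)/((-282*1/217)) = 29/(-282/217) = 29*(-217/282) = -6293/282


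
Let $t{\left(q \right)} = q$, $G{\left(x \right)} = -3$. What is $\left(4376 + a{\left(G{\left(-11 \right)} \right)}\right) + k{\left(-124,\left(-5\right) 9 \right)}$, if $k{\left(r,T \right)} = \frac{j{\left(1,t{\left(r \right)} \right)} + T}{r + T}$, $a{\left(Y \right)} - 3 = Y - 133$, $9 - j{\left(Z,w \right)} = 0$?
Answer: $\frac{717103}{169} \approx 4243.2$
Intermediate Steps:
$j{\left(Z,w \right)} = 9$ ($j{\left(Z,w \right)} = 9 - 0 = 9 + 0 = 9$)
$a{\left(Y \right)} = -130 + Y$ ($a{\left(Y \right)} = 3 + \left(Y - 133\right) = 3 + \left(-133 + Y\right) = -130 + Y$)
$k{\left(r,T \right)} = \frac{9 + T}{T + r}$ ($k{\left(r,T \right)} = \frac{9 + T}{r + T} = \frac{9 + T}{T + r}$)
$\left(4376 + a{\left(G{\left(-11 \right)} \right)}\right) + k{\left(-124,\left(-5\right) 9 \right)} = \left(4376 - 133\right) + \frac{9 - 45}{\left(-5\right) 9 - 124} = \left(4376 - 133\right) + \frac{9 - 45}{-45 - 124} = 4243 + \frac{1}{-169} \left(-36\right) = 4243 - - \frac{36}{169} = 4243 + \frac{36}{169} = \frac{717103}{169}$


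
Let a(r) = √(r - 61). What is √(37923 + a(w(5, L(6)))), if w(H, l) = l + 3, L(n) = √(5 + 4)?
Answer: √(37923 + I*√55) ≈ 194.74 + 0.019*I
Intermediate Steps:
L(n) = 3 (L(n) = √9 = 3)
w(H, l) = 3 + l
a(r) = √(-61 + r)
√(37923 + a(w(5, L(6)))) = √(37923 + √(-61 + (3 + 3))) = √(37923 + √(-61 + 6)) = √(37923 + √(-55)) = √(37923 + I*√55)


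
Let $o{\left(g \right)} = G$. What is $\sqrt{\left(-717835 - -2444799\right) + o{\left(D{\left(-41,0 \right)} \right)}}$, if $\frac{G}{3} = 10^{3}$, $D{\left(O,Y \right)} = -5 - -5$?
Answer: $2 \sqrt{432491} \approx 1315.3$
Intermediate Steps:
$D{\left(O,Y \right)} = 0$ ($D{\left(O,Y \right)} = -5 + 5 = 0$)
$G = 3000$ ($G = 3 \cdot 10^{3} = 3 \cdot 1000 = 3000$)
$o{\left(g \right)} = 3000$
$\sqrt{\left(-717835 - -2444799\right) + o{\left(D{\left(-41,0 \right)} \right)}} = \sqrt{\left(-717835 - -2444799\right) + 3000} = \sqrt{\left(-717835 + 2444799\right) + 3000} = \sqrt{1726964 + 3000} = \sqrt{1729964} = 2 \sqrt{432491}$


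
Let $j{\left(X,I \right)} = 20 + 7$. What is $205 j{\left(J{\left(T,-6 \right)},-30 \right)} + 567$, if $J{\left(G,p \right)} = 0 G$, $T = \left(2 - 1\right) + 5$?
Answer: $6102$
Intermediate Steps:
$T = 6$ ($T = 1 + 5 = 6$)
$J{\left(G,p \right)} = 0$
$j{\left(X,I \right)} = 27$
$205 j{\left(J{\left(T,-6 \right)},-30 \right)} + 567 = 205 \cdot 27 + 567 = 5535 + 567 = 6102$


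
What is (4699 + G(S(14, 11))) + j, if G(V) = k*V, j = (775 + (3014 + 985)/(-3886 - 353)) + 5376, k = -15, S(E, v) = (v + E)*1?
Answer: 14799842/1413 ≈ 10474.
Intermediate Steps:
S(E, v) = E + v (S(E, v) = (E + v)*1 = E + v)
j = 8690030/1413 (j = (775 + 3999/(-4239)) + 5376 = (775 + 3999*(-1/4239)) + 5376 = (775 - 1333/1413) + 5376 = 1093742/1413 + 5376 = 8690030/1413 ≈ 6150.1)
G(V) = -15*V
(4699 + G(S(14, 11))) + j = (4699 - 15*(14 + 11)) + 8690030/1413 = (4699 - 15*25) + 8690030/1413 = (4699 - 375) + 8690030/1413 = 4324 + 8690030/1413 = 14799842/1413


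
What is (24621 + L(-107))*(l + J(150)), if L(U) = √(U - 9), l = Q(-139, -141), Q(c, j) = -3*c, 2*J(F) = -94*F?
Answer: -163311093 - 13266*I*√29 ≈ -1.6331e+8 - 71440.0*I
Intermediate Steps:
J(F) = -47*F (J(F) = (-94*F)/2 = -47*F)
l = 417 (l = -3*(-139) = 417)
L(U) = √(-9 + U)
(24621 + L(-107))*(l + J(150)) = (24621 + √(-9 - 107))*(417 - 47*150) = (24621 + √(-116))*(417 - 7050) = (24621 + 2*I*√29)*(-6633) = -163311093 - 13266*I*√29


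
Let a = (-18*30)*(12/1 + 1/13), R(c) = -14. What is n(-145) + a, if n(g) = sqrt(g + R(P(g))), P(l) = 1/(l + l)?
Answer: -84780/13 + I*sqrt(159) ≈ -6521.5 + 12.61*I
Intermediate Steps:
P(l) = 1/(2*l)
n(g) = sqrt(-14 + g) (n(g) = sqrt(g - 14) = sqrt(-14 + g))
a = -84780/13 (a = -540*(12*1 + 1*(1/13)) = -540*(12 + 1/13) = -540*157/13 = -84780/13 ≈ -6521.5)
n(-145) + a = sqrt(-14 - 145) - 84780/13 = sqrt(-159) - 84780/13 = I*sqrt(159) - 84780/13 = -84780/13 + I*sqrt(159)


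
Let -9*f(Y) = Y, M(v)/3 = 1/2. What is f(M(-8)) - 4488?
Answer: -26929/6 ≈ -4488.2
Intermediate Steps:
M(v) = 3/2
f(Y) = -Y/9
f(M(-8)) - 4488 = -1/9*3/2 - 4488 = -1/6 - 4488 = -26929/6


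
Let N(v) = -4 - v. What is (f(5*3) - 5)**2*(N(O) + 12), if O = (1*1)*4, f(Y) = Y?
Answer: 400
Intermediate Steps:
O = 4 (O = 1*4 = 4)
(f(5*3) - 5)**2*(N(O) + 12) = (5*3 - 5)**2*((-4 - 1*4) + 12) = (15 - 5)**2*((-4 - 4) + 12) = 10**2*(-8 + 12) = 100*4 = 400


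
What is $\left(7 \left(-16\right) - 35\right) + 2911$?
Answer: $2764$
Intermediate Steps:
$\left(7 \left(-16\right) - 35\right) + 2911 = \left(-112 - 35\right) + 2911 = -147 + 2911 = 2764$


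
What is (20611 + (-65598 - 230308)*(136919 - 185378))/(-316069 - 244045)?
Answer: -14339329465/560114 ≈ -25601.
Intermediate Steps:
(20611 + (-65598 - 230308)*(136919 - 185378))/(-316069 - 244045) = (20611 - 295906*(-48459))/(-560114) = (20611 + 14339308854)*(-1/560114) = 14339329465*(-1/560114) = -14339329465/560114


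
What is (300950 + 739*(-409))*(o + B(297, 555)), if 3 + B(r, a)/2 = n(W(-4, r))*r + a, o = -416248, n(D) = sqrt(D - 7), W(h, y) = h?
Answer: 540102344 - 772794*I*sqrt(11) ≈ 5.401e+8 - 2.5631e+6*I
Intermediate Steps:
n(D) = sqrt(-7 + D)
B(r, a) = -6 + 2*a + 2*I*r*sqrt(11) (B(r, a) = -6 + 2*(sqrt(-7 - 4)*r + a) = -6 + 2*(sqrt(-11)*r + a) = -6 + 2*((I*sqrt(11))*r + a) = -6 + 2*(I*r*sqrt(11) + a) = -6 + 2*(a + I*r*sqrt(11)) = -6 + (2*a + 2*I*r*sqrt(11)) = -6 + 2*a + 2*I*r*sqrt(11))
(300950 + 739*(-409))*(o + B(297, 555)) = (300950 + 739*(-409))*(-416248 + (-6 + 2*555 + 2*I*297*sqrt(11))) = (300950 - 302251)*(-416248 + (-6 + 1110 + 594*I*sqrt(11))) = -1301*(-416248 + (1104 + 594*I*sqrt(11))) = -1301*(-415144 + 594*I*sqrt(11)) = 540102344 - 772794*I*sqrt(11)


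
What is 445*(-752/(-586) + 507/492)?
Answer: 49475545/48052 ≈ 1029.6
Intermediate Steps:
445*(-752/(-586) + 507/492) = 445*(-752*(-1/586) + 507*(1/492)) = 445*(376/293 + 169/164) = 445*(111181/48052) = 49475545/48052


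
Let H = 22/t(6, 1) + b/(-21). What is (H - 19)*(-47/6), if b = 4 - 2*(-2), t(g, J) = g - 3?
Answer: 11891/126 ≈ 94.373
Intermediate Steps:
t(g, J) = -3 + g
b = 8 (b = 4 + 4 = 8)
H = 146/21 (H = 22/(-3 + 6) + 8/(-21) = 22/3 + 8*(-1/21) = 22*(⅓) - 8/21 = 22/3 - 8/21 = 146/21 ≈ 6.9524)
(H - 19)*(-47/6) = (146/21 - 19)*(-47/6) = -(-11891)/(21*6) = -253/21*(-47/6) = 11891/126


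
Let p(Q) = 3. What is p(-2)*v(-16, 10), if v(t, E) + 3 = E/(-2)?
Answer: -24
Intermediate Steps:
v(t, E) = -3 - E/2 (v(t, E) = -3 + E/(-2) = -3 + E*(-½) = -3 - E/2)
p(-2)*v(-16, 10) = 3*(-3 - ½*10) = 3*(-3 - 5) = 3*(-8) = -24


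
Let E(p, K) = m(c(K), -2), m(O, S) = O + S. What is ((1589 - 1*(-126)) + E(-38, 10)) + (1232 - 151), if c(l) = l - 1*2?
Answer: 2802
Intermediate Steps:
c(l) = -2 + l (c(l) = l - 2 = -2 + l)
E(p, K) = -4 + K (E(p, K) = (-2 + K) - 2 = -4 + K)
((1589 - 1*(-126)) + E(-38, 10)) + (1232 - 151) = ((1589 - 1*(-126)) + (-4 + 10)) + (1232 - 151) = ((1589 + 126) + 6) + 1081 = (1715 + 6) + 1081 = 1721 + 1081 = 2802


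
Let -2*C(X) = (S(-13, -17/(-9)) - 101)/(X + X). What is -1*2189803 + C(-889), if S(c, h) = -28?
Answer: -7786939597/3556 ≈ -2.1898e+6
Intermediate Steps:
C(X) = 129/(4*X) (C(X) = -(-28 - 101)/(2*(X + X)) = -(-129)/(2*(2*X)) = -(-129)*1/(2*X)/2 = -(-129)/(4*X) = 129/(4*X))
-1*2189803 + C(-889) = -1*2189803 + (129/4)/(-889) = -2189803 + (129/4)*(-1/889) = -2189803 - 129/3556 = -7786939597/3556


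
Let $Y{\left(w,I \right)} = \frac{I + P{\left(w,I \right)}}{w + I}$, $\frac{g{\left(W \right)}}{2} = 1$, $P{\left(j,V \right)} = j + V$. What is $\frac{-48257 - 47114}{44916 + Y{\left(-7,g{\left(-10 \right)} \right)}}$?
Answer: $- \frac{476855}{224583} \approx -2.1233$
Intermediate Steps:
$P{\left(j,V \right)} = V + j$
$g{\left(W \right)} = 2$ ($g{\left(W \right)} = 2 \cdot 1 = 2$)
$Y{\left(w,I \right)} = \frac{w + 2 I}{I + w}$ ($Y{\left(w,I \right)} = \frac{I + \left(I + w\right)}{w + I} = \frac{w + 2 I}{I + w}$)
$\frac{-48257 - 47114}{44916 + Y{\left(-7,g{\left(-10 \right)} \right)}} = \frac{-48257 - 47114}{44916 + \frac{-7 + 2 \cdot 2}{2 - 7}} = - \frac{95371}{44916 + \frac{-7 + 4}{-5}} = - \frac{95371}{44916 - - \frac{3}{5}} = - \frac{95371}{44916 + \frac{3}{5}} = - \frac{95371}{\frac{224583}{5}} = \left(-95371\right) \frac{5}{224583} = - \frac{476855}{224583}$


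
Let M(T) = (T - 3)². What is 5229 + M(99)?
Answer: 14445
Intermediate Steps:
M(T) = (-3 + T)²
5229 + M(99) = 5229 + (-3 + 99)² = 5229 + 96² = 5229 + 9216 = 14445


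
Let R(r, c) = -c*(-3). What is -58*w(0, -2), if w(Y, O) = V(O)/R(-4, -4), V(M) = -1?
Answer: -29/6 ≈ -4.8333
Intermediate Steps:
R(r, c) = 3*c
w(Y, O) = 1/12 (w(Y, O) = -1/(3*(-4)) = -1/(-12) = -1*(-1/12) = 1/12)
-58*w(0, -2) = -58*1/12 = -29/6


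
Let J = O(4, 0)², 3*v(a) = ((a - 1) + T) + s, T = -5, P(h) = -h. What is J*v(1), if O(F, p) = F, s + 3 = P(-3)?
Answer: -80/3 ≈ -26.667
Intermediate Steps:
s = 0 (s = -3 - 1*(-3) = -3 + 3 = 0)
v(a) = -2 + a/3 (v(a) = (((a - 1) - 5) + 0)/3 = (((-1 + a) - 5) + 0)/3 = ((-6 + a) + 0)/3 = (-6 + a)/3 = -2 + a/3)
J = 16 (J = 4² = 16)
J*v(1) = 16*(-2 + (⅓)*1) = 16*(-2 + ⅓) = 16*(-5/3) = -80/3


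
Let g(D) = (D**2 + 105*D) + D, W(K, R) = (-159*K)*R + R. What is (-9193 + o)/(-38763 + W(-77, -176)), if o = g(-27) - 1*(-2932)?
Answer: 8394/2193707 ≈ 0.0038264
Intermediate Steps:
W(K, R) = R - 159*K*R (W(K, R) = -159*K*R + R = R - 159*K*R)
g(D) = D**2 + 106*D
o = 799 (o = -27*(106 - 27) - 1*(-2932) = -27*79 + 2932 = -2133 + 2932 = 799)
(-9193 + o)/(-38763 + W(-77, -176)) = (-9193 + 799)/(-38763 - 176*(1 - 159*(-77))) = -8394/(-38763 - 176*(1 + 12243)) = -8394/(-38763 - 176*12244) = -8394/(-38763 - 2154944) = -8394/(-2193707) = -8394*(-1/2193707) = 8394/2193707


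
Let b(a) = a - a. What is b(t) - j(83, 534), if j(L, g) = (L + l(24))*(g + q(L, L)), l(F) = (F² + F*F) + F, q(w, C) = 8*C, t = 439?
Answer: -1508282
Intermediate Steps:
b(a) = 0
l(F) = F + 2*F² (l(F) = (F² + F²) + F = 2*F² + F = F + 2*F²)
j(L, g) = (1176 + L)*(g + 8*L) (j(L, g) = (L + 24*(1 + 2*24))*(g + 8*L) = (L + 24*(1 + 48))*(g + 8*L) = (L + 24*49)*(g + 8*L) = (L + 1176)*(g + 8*L) = (1176 + L)*(g + 8*L))
b(t) - j(83, 534) = 0 - (8*83² + 1176*534 + 9408*83 + 83*534) = 0 - (8*6889 + 627984 + 780864 + 44322) = 0 - (55112 + 627984 + 780864 + 44322) = 0 - 1*1508282 = 0 - 1508282 = -1508282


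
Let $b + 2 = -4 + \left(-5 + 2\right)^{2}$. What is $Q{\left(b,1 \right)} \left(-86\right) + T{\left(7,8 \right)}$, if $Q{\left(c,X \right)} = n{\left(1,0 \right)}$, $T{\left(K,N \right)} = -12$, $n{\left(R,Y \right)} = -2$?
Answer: $160$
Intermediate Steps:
$b = 3$ ($b = -2 - \left(4 - \left(-5 + 2\right)^{2}\right) = -2 - \left(4 - \left(-3\right)^{2}\right) = -2 + \left(-4 + 9\right) = -2 + 5 = 3$)
$Q{\left(c,X \right)} = -2$
$Q{\left(b,1 \right)} \left(-86\right) + T{\left(7,8 \right)} = \left(-2\right) \left(-86\right) - 12 = 172 - 12 = 160$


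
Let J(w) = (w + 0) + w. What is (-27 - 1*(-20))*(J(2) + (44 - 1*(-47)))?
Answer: -665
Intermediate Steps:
J(w) = 2*w (J(w) = w + w = 2*w)
(-27 - 1*(-20))*(J(2) + (44 - 1*(-47))) = (-27 - 1*(-20))*(2*2 + (44 - 1*(-47))) = (-27 + 20)*(4 + (44 + 47)) = -7*(4 + 91) = -7*95 = -665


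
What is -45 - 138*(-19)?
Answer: 2577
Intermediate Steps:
-45 - 138*(-19) = -45 + 2622 = 2577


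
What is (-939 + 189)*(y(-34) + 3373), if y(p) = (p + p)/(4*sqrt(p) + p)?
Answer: -2530770 - 120*I*sqrt(34) ≈ -2.5308e+6 - 699.71*I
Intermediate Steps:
y(p) = 2*p/(p + 4*sqrt(p)) (y(p) = (2*p)/(p + 4*sqrt(p)) = 2*p/(p + 4*sqrt(p)))
(-939 + 189)*(y(-34) + 3373) = (-939 + 189)*(2*(-34)/(-34 + 4*sqrt(-34)) + 3373) = -750*(2*(-34)/(-34 + 4*(I*sqrt(34))) + 3373) = -750*(2*(-34)/(-34 + 4*I*sqrt(34)) + 3373) = -750*(-68/(-34 + 4*I*sqrt(34)) + 3373) = -750*(3373 - 68/(-34 + 4*I*sqrt(34))) = -2529750 + 51000/(-34 + 4*I*sqrt(34))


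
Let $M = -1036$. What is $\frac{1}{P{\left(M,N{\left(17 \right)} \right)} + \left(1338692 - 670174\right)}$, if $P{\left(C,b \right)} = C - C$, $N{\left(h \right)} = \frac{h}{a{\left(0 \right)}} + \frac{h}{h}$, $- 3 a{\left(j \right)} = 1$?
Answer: $\frac{1}{668518} \approx 1.4958 \cdot 10^{-6}$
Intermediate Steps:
$a{\left(j \right)} = - \frac{1}{3}$ ($a{\left(j \right)} = \left(- \frac{1}{3}\right) 1 = - \frac{1}{3}$)
$N{\left(h \right)} = 1 - 3 h$ ($N{\left(h \right)} = \frac{h}{- \frac{1}{3}} + \frac{h}{h} = h \left(-3\right) + 1 = - 3 h + 1 = 1 - 3 h$)
$P{\left(C,b \right)} = 0$
$\frac{1}{P{\left(M,N{\left(17 \right)} \right)} + \left(1338692 - 670174\right)} = \frac{1}{0 + \left(1338692 - 670174\right)} = \frac{1}{0 + 668518} = \frac{1}{668518}$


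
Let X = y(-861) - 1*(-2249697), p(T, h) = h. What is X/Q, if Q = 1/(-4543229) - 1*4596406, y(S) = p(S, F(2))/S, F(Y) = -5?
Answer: -8800185151754938/17979854055113475 ≈ -0.48945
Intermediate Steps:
y(S) = -5/S
Q = -20882525034975/4543229 (Q = -1/4543229 - 4596406 = -20882525034975/4543229 ≈ -4.5964e+6)
X = 1936989122/861 (X = -5/(-861) - 1*(-2249697) = -5*(-1/861) + 2249697 = 5/861 + 2249697 = 1936989122/861 ≈ 2.2497e+6)
X/Q = 1936989122/(861*(-20882525034975/4543229)) = (1936989122/861)*(-4543229/20882525034975) = -8800185151754938/17979854055113475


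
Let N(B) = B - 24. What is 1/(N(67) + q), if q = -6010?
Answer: -1/5967 ≈ -0.00016759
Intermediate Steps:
N(B) = -24 + B
1/(N(67) + q) = 1/((-24 + 67) - 6010) = 1/(43 - 6010) = 1/(-5967) = -1/5967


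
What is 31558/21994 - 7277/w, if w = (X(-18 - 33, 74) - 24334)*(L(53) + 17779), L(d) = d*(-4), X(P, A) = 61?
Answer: 6728305443358/4689162489627 ≈ 1.4349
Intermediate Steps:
L(d) = -4*d
w = -426403791 (w = (61 - 24334)*(-4*53 + 17779) = -24273*(-212 + 17779) = -24273*17567 = -426403791)
31558/21994 - 7277/w = 31558/21994 - 7277/(-426403791) = 31558*(1/21994) - 7277*(-1/426403791) = 15779/10997 + 7277/426403791 = 6728305443358/4689162489627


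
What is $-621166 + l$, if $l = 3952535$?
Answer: $3331369$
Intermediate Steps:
$-621166 + l = -621166 + 3952535 = 3331369$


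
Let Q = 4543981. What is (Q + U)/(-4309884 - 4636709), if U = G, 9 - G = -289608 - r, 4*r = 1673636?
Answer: -5252007/8946593 ≈ -0.58704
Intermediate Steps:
r = 418409 (r = (¼)*1673636 = 418409)
G = 708026 (G = 9 - (-289608 - 1*418409) = 9 - (-289608 - 418409) = 9 - 1*(-708017) = 9 + 708017 = 708026)
U = 708026
(Q + U)/(-4309884 - 4636709) = (4543981 + 708026)/(-4309884 - 4636709) = 5252007/(-8946593) = 5252007*(-1/8946593) = -5252007/8946593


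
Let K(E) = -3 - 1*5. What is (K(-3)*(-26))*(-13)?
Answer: -2704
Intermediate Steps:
K(E) = -8 (K(E) = -3 - 5 = -8)
(K(-3)*(-26))*(-13) = -8*(-26)*(-13) = 208*(-13) = -2704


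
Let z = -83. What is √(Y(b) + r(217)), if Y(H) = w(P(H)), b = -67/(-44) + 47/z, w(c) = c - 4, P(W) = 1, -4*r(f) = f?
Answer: I*√229/2 ≈ 7.5664*I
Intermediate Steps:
r(f) = -f/4
w(c) = -4 + c
b = 3493/3652 (b = -67/(-44) + 47/(-83) = -67*(-1/44) + 47*(-1/83) = 67/44 - 47/83 = 3493/3652 ≈ 0.95646)
Y(H) = -3 (Y(H) = -4 + 1 = -3)
√(Y(b) + r(217)) = √(-3 - ¼*217) = √(-3 - 217/4) = √(-229/4) = I*√229/2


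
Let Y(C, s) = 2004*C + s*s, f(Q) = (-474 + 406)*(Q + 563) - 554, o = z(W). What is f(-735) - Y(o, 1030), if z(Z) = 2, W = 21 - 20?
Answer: -1053766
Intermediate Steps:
W = 1
o = 2
f(Q) = -38838 - 68*Q (f(Q) = -68*(563 + Q) - 554 = (-38284 - 68*Q) - 554 = -38838 - 68*Q)
Y(C, s) = s² + 2004*C (Y(C, s) = 2004*C + s² = s² + 2004*C)
f(-735) - Y(o, 1030) = (-38838 - 68*(-735)) - (1030² + 2004*2) = (-38838 + 49980) - (1060900 + 4008) = 11142 - 1*1064908 = 11142 - 1064908 = -1053766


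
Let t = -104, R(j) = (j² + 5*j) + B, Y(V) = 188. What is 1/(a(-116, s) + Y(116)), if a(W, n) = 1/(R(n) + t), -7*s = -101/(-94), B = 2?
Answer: 44484417/8362637432 ≈ 0.0053194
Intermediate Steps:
R(j) = 2 + j² + 5*j (R(j) = (j² + 5*j) + 2 = 2 + j² + 5*j)
s = -101/658 (s = -(-101)/(7*(-94)) = -(-101)*(-1)/(7*94) = -⅐*101/94 = -101/658 ≈ -0.15350)
a(W, n) = 1/(-102 + n² + 5*n) (a(W, n) = 1/((2 + n² + 5*n) - 104) = 1/(-102 + n² + 5*n))
1/(a(-116, s) + Y(116)) = 1/(1/(-102 + (-101/658)² + 5*(-101/658)) + 188) = 1/(1/(-102 + 10201/432964 - 505/658) + 188) = 1/(1/(-44484417/432964) + 188) = 1/(-432964/44484417 + 188) = 1/(8362637432/44484417) = 44484417/8362637432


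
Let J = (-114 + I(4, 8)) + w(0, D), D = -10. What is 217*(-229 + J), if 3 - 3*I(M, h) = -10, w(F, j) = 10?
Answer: -213962/3 ≈ -71321.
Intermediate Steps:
I(M, h) = 13/3 (I(M, h) = 1 - ⅓*(-10) = 1 + 10/3 = 13/3)
J = -299/3 (J = (-114 + 13/3) + 10 = -329/3 + 10 = -299/3 ≈ -99.667)
217*(-229 + J) = 217*(-229 - 299/3) = 217*(-986/3) = -213962/3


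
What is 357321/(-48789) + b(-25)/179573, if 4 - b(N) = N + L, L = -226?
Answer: -21384254246/2920395699 ≈ -7.3224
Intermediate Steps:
b(N) = 230 - N (b(N) = 4 - (N - 226) = 4 - (-226 + N) = 4 + (226 - N) = 230 - N)
357321/(-48789) + b(-25)/179573 = 357321/(-48789) + (230 - 1*(-25))/179573 = 357321*(-1/48789) + (230 + 25)*(1/179573) = -119107/16263 + 255*(1/179573) = -119107/16263 + 255/179573 = -21384254246/2920395699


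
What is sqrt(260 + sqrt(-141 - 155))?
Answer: sqrt(260 + 2*I*sqrt(74)) ≈ 16.133 + 0.5332*I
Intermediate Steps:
sqrt(260 + sqrt(-141 - 155)) = sqrt(260 + sqrt(-296)) = sqrt(260 + 2*I*sqrt(74))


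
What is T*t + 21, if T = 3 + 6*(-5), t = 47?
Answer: -1248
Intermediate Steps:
T = -27 (T = 3 - 30 = -27)
T*t + 21 = -27*47 + 21 = -1269 + 21 = -1248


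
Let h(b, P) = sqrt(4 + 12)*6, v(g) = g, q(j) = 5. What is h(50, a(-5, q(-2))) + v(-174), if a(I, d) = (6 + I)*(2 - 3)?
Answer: -150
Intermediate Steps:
a(I, d) = -6 - I (a(I, d) = (6 + I)*(-1) = -6 - I)
h(b, P) = 24 (h(b, P) = sqrt(16)*6 = 4*6 = 24)
h(50, a(-5, q(-2))) + v(-174) = 24 - 174 = -150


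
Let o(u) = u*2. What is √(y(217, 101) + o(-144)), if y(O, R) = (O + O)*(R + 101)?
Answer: 2*√21845 ≈ 295.60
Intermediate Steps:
y(O, R) = 2*O*(101 + R) (y(O, R) = (2*O)*(101 + R) = 2*O*(101 + R))
o(u) = 2*u
√(y(217, 101) + o(-144)) = √(2*217*(101 + 101) + 2*(-144)) = √(2*217*202 - 288) = √(87668 - 288) = √87380 = 2*√21845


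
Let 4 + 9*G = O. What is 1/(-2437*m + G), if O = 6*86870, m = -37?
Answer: 9/1332737 ≈ 6.7530e-6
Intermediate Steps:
O = 521220
G = 521216/9 (G = -4/9 + (1/9)*521220 = -4/9 + 173740/3 = 521216/9 ≈ 57913.)
1/(-2437*m + G) = 1/(-2437*(-37) + 521216/9) = 1/(90169 + 521216/9) = 1/(1332737/9) = 9/1332737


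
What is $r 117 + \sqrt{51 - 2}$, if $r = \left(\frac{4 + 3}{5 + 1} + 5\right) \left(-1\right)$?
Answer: $- \frac{1429}{2} \approx -714.5$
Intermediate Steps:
$r = - \frac{37}{6}$ ($r = \left(\frac{7}{6} + 5\right) \left(-1\right) = \frac{37}{6} \left(-1\right) = - \frac{37}{6} \approx -6.1667$)
$r 117 + \sqrt{51 - 2} = \left(- \frac{37}{6}\right) 117 + \sqrt{51 - 2} = - \frac{1443}{2} + \sqrt{49} = - \frac{1443}{2} + 7 = - \frac{1429}{2}$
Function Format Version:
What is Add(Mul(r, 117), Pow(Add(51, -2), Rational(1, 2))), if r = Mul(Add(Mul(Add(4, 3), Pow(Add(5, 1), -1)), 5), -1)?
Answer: Rational(-1429, 2) ≈ -714.50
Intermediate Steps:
r = Rational(-37, 6) (r = Mul(Add(Mul(7, Pow(6, -1)), 5), -1) = Mul(Add(Mul(7, Rational(1, 6)), 5), -1) = Mul(Add(Rational(7, 6), 5), -1) = Mul(Rational(37, 6), -1) = Rational(-37, 6) ≈ -6.1667)
Add(Mul(r, 117), Pow(Add(51, -2), Rational(1, 2))) = Add(Mul(Rational(-37, 6), 117), Pow(Add(51, -2), Rational(1, 2))) = Add(Rational(-1443, 2), Pow(49, Rational(1, 2))) = Add(Rational(-1443, 2), 7) = Rational(-1429, 2)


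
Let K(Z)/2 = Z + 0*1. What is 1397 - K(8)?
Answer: 1381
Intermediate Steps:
K(Z) = 2*Z (K(Z) = 2*(Z + 0*1) = 2*(Z + 0) = 2*Z)
1397 - K(8) = 1397 - 2*8 = 1397 - 1*16 = 1397 - 16 = 1381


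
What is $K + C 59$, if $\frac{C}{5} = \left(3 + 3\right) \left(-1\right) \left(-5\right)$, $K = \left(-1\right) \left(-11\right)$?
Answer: $8861$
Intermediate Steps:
$K = 11$
$C = 150$ ($C = 5 \left(3 + 3\right) \left(-1\right) \left(-5\right) = 5 \cdot 6 \left(-1\right) \left(-5\right) = 5 \left(\left(-6\right) \left(-5\right)\right) = 5 \cdot 30 = 150$)
$K + C 59 = 11 + 150 \cdot 59 = 11 + 8850 = 8861$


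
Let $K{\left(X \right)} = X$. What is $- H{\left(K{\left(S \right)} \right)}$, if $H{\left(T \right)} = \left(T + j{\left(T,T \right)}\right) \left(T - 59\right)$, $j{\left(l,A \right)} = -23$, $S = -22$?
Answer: $-3645$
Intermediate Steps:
$H{\left(T \right)} = \left(-59 + T\right) \left(-23 + T\right)$ ($H{\left(T \right)} = \left(T - 23\right) \left(T - 59\right) = \left(-23 + T\right) \left(-59 + T\right) = \left(-59 + T\right) \left(-23 + T\right)$)
$- H{\left(K{\left(S \right)} \right)} = - (1357 + \left(-22\right)^{2} - -1804) = - (1357 + 484 + 1804) = \left(-1\right) 3645 = -3645$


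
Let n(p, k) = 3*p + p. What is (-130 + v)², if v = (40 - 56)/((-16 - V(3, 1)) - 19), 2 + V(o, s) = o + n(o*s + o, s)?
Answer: 3786916/225 ≈ 16831.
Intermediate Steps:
n(p, k) = 4*p
V(o, s) = -2 + 5*o + 4*o*s (V(o, s) = -2 + (o + 4*(o*s + o)) = -2 + (o + 4*(o + o*s)) = -2 + (o + (4*o + 4*o*s)) = -2 + (5*o + 4*o*s) = -2 + 5*o + 4*o*s)
v = 4/15 (v = (40 - 56)/((-16 - (-2 + 3 + 4*3*(1 + 1))) - 19) = -16/((-16 - (-2 + 3 + 4*3*2)) - 19) = -16/((-16 - (-2 + 3 + 24)) - 19) = -16/((-16 - 1*25) - 19) = -16/((-16 - 25) - 19) = -16/(-41 - 19) = -16/(-60) = -16*(-1/60) = 4/15 ≈ 0.26667)
(-130 + v)² = (-130 + 4/15)² = (-1946/15)² = 3786916/225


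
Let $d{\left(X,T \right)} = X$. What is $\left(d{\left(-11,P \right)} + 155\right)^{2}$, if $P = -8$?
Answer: $20736$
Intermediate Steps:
$\left(d{\left(-11,P \right)} + 155\right)^{2} = \left(-11 + 155\right)^{2} = 144^{2} = 20736$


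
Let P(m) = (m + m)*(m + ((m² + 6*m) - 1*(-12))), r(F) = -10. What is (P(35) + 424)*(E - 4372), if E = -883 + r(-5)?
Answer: -548423460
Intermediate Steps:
P(m) = 2*m*(12 + m² + 7*m) (P(m) = (2*m)*(m + ((m² + 6*m) + 12)) = (2*m)*(m + (12 + m² + 6*m)) = (2*m)*(12 + m² + 7*m) = 2*m*(12 + m² + 7*m))
E = -893 (E = -883 - 10 = -893)
(P(35) + 424)*(E - 4372) = (2*35*(12 + 35² + 7*35) + 424)*(-893 - 4372) = (2*35*(12 + 1225 + 245) + 424)*(-5265) = (2*35*1482 + 424)*(-5265) = (103740 + 424)*(-5265) = 104164*(-5265) = -548423460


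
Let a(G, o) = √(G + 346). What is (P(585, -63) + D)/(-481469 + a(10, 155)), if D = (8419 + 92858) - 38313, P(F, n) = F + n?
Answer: -30566540934/231812397605 - 126972*√89/231812397605 ≈ -0.13186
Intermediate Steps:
a(G, o) = √(346 + G)
D = 62964 (D = 101277 - 38313 = 62964)
(P(585, -63) + D)/(-481469 + a(10, 155)) = ((585 - 63) + 62964)/(-481469 + √(346 + 10)) = (522 + 62964)/(-481469 + √356) = 63486/(-481469 + 2*√89)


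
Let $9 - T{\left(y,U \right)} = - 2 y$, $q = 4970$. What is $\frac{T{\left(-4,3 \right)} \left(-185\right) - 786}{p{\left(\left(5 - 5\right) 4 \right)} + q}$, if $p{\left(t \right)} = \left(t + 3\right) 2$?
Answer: $- \frac{971}{4976} \approx -0.19514$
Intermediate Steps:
$T{\left(y,U \right)} = 9 + 2 y$ ($T{\left(y,U \right)} = 9 - - 2 y = 9 + 2 y$)
$p{\left(t \right)} = 6 + 2 t$ ($p{\left(t \right)} = \left(3 + t\right) 2 = 6 + 2 t$)
$\frac{T{\left(-4,3 \right)} \left(-185\right) - 786}{p{\left(\left(5 - 5\right) 4 \right)} + q} = \frac{\left(9 + 2 \left(-4\right)\right) \left(-185\right) - 786}{\left(6 + 2 \left(5 - 5\right) 4\right) + 4970} = \frac{\left(9 - 8\right) \left(-185\right) - 786}{\left(6 + 2 \cdot 0 \cdot 4\right) + 4970} = \frac{1 \left(-185\right) - 786}{\left(6 + 2 \cdot 0\right) + 4970} = \frac{-185 - 786}{\left(6 + 0\right) + 4970} = - \frac{971}{6 + 4970} = - \frac{971}{4976}$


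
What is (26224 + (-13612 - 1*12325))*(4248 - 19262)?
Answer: -4309018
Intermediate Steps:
(26224 + (-13612 - 1*12325))*(4248 - 19262) = (26224 + (-13612 - 12325))*(-15014) = (26224 - 25937)*(-15014) = 287*(-15014) = -4309018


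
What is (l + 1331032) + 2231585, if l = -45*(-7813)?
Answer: 3914202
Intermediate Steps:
l = 351585
(l + 1331032) + 2231585 = (351585 + 1331032) + 2231585 = 1682617 + 2231585 = 3914202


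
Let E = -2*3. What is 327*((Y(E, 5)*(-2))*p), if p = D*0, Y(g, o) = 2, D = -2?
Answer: 0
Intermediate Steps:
E = -6
p = 0 (p = -2*0 = 0)
327*((Y(E, 5)*(-2))*p) = 327*((2*(-2))*0) = 327*(-4*0) = 327*0 = 0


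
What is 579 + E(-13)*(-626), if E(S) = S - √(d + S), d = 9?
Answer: 8717 + 1252*I ≈ 8717.0 + 1252.0*I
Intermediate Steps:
E(S) = S - √(9 + S)
579 + E(-13)*(-626) = 579 + (-13 - √(9 - 13))*(-626) = 579 + (-13 - √(-4))*(-626) = 579 + (-13 - 2*I)*(-626) = 579 + (8138 + 1252*I) = 8717 + 1252*I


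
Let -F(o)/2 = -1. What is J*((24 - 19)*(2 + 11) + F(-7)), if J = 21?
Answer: 1407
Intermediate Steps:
F(o) = 2 (F(o) = -2*(-1) = 2)
J*((24 - 19)*(2 + 11) + F(-7)) = 21*((24 - 19)*(2 + 11) + 2) = 21*(5*13 + 2) = 21*(65 + 2) = 21*67 = 1407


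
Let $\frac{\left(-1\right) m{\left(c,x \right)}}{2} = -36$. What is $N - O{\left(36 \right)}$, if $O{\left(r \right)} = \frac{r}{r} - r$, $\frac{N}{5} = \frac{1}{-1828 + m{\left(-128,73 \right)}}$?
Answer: $\frac{61455}{1756} \approx 34.997$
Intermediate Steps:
$m{\left(c,x \right)} = 72$ ($m{\left(c,x \right)} = \left(-2\right) \left(-36\right) = 72$)
$N = - \frac{5}{1756}$ ($N = \frac{5}{-1828 + 72} = \frac{5}{-1756} = 5 \left(- \frac{1}{1756}\right) = - \frac{5}{1756} \approx -0.0028474$)
$O{\left(r \right)} = 1 - r$
$N - O{\left(36 \right)} = - \frac{5}{1756} - \left(1 - 36\right) = - \frac{5}{1756} - -35 = - \frac{5}{1756} + 35 = \frac{61455}{1756}$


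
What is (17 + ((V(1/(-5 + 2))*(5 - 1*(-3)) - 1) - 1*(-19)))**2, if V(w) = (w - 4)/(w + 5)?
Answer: 37249/49 ≈ 760.18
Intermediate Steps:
V(w) = (-4 + w)/(5 + w)
(17 + ((V(1/(-5 + 2))*(5 - 1*(-3)) - 1) - 1*(-19)))**2 = (17 + ((((-4 + 1/(-5 + 2))/(5 + 1/(-5 + 2)))*(5 - 1*(-3)) - 1) - 1*(-19)))**2 = (17 + ((((-4 + 1/(-3))/(5 + 1/(-3)))*(5 + 3) - 1) + 19))**2 = (17 + ((((-4 - 1/3)/(5 - 1/3))*8 - 1) + 19))**2 = (17 + (((-13/3/(14/3))*8 - 1) + 19))**2 = (17 + ((((3/14)*(-13/3))*8 - 1) + 19))**2 = (17 + ((-13/14*8 - 1) + 19))**2 = (17 + ((-52/7 - 1) + 19))**2 = (17 + (-59/7 + 19))**2 = (17 + 74/7)**2 = (193/7)**2 = 37249/49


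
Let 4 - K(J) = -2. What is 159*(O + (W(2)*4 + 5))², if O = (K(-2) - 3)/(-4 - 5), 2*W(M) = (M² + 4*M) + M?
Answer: 509012/3 ≈ 1.6967e+5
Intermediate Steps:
W(M) = M²/2 + 5*M/2 (W(M) = ((M² + 4*M) + M)/2 = (M² + 5*M)/2 = M²/2 + 5*M/2)
K(J) = 6 (K(J) = 4 - 1*(-2) = 4 + 2 = 6)
O = -⅓ (O = (6 - 3)/(-4 - 5) = 3/(-9) = 3*(-⅑) = -⅓ ≈ -0.33333)
159*(O + (W(2)*4 + 5))² = 159*(-⅓ + (((½)*2*(5 + 2))*4 + 5))² = 159*(-⅓ + (((½)*2*7)*4 + 5))² = 159*(-⅓ + (7*4 + 5))² = 159*(-⅓ + (28 + 5))² = 159*(-⅓ + 33)² = 159*(98/3)² = 159*(9604/9) = 509012/3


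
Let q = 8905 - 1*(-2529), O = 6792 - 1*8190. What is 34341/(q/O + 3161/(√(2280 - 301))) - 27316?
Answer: -131319989447655703/4817380780390 + 53038567380501*√1979/4817380780390 ≈ -26770.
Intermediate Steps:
O = -1398 (O = 6792 - 8190 = -1398)
q = 11434 (q = 8905 + 2529 = 11434)
34341/(q/O + 3161/(√(2280 - 301))) - 27316 = 34341/(11434/(-1398) + 3161/(√(2280 - 301))) - 27316 = 34341/(11434*(-1/1398) + 3161/(√1979)) - 27316 = 34341/(-5717/699 + 3161*(√1979/1979)) - 27316 = 34341/(-5717/699 + 3161*√1979/1979) - 27316 = -27316 + 34341/(-5717/699 + 3161*√1979/1979)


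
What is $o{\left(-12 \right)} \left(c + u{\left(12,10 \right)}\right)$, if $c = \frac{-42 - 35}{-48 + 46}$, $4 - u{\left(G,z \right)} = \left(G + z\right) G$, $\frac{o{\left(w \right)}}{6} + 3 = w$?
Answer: $19935$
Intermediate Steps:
$o{\left(w \right)} = -18 + 6 w$
$u{\left(G,z \right)} = 4 - G \left(G + z\right)$ ($u{\left(G,z \right)} = 4 - \left(G + z\right) G = 4 - G \left(G + z\right)$)
$c = \frac{77}{2}$ ($c = - \frac{77}{-2} = \left(-77\right) \left(- \frac{1}{2}\right) = \frac{77}{2} \approx 38.5$)
$o{\left(-12 \right)} \left(c + u{\left(12,10 \right)}\right) = \left(-18 + 6 \left(-12\right)\right) \left(\frac{77}{2} - \left(140 + 120\right)\right) = \left(-18 - 72\right) \left(\frac{77}{2} - 260\right) = - 90 \left(\frac{77}{2} - 260\right) = \left(-90\right) \left(- \frac{443}{2}\right) = 19935$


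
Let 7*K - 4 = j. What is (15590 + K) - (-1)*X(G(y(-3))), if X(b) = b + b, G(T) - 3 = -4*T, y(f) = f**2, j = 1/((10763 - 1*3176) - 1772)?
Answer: 90275383/5815 ≈ 15525.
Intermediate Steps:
j = 1/5815 (j = 1/((10763 - 3176) - 1772) = 1/(7587 - 1772) = 1/5815 ≈ 0.00017197)
K = 3323/5815 (K = 4/7 + (1/7)*(1/5815) = 4/7 + 1/40705 = 3323/5815 ≈ 0.57145)
G(T) = 3 - 4*T
X(b) = 2*b
(15590 + K) - (-1)*X(G(y(-3))) = (15590 + 3323/5815) - (-1)*2*(3 - 4*(-3)**2) = 90659173/5815 - (-1)*2*(3 - 4*9) = 90659173/5815 - (-1)*2*(3 - 36) = 90659173/5815 - (-1)*2*(-33) = 90659173/5815 - (-1)*(-66) = 90659173/5815 - 1*66 = 90659173/5815 - 66 = 90275383/5815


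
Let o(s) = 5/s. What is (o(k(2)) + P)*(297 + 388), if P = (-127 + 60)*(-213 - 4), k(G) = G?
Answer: 19921855/2 ≈ 9.9609e+6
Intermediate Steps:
P = 14539 (P = -67*(-217) = 14539)
(o(k(2)) + P)*(297 + 388) = (5/2 + 14539)*(297 + 388) = (5*(1/2) + 14539)*685 = (5/2 + 14539)*685 = (29083/2)*685 = 19921855/2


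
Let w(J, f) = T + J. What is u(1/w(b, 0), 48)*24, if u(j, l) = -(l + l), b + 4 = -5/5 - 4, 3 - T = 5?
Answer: -2304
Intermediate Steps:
T = -2 (T = 3 - 1*5 = 3 - 5 = -2)
b = -9 (b = -4 + (-5/5 - 4) = -4 + (-5*⅕ - 4) = -4 + (-1 - 4) = -4 - 5 = -9)
w(J, f) = -2 + J
u(j, l) = -2*l
u(1/w(b, 0), 48)*24 = -2*48*24 = -96*24 = -2304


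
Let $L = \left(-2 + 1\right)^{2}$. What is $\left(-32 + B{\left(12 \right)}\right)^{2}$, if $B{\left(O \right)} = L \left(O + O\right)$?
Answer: $64$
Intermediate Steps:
$L = 1$ ($L = \left(-1\right)^{2} = 1$)
$B{\left(O \right)} = 2 O$ ($B{\left(O \right)} = 1 \left(O + O\right) = 1 \cdot 2 O = 2 O$)
$\left(-32 + B{\left(12 \right)}\right)^{2} = \left(-32 + 2 \cdot 12\right)^{2} = \left(-32 + 24\right)^{2} = \left(-8\right)^{2} = 64$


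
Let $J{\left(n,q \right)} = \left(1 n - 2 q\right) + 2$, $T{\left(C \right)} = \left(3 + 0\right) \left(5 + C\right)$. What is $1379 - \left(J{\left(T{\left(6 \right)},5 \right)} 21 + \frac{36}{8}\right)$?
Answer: $\frac{1699}{2} \approx 849.5$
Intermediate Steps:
$T{\left(C \right)} = 15 + 3 C$ ($T{\left(C \right)} = 3 \left(5 + C\right) = 15 + 3 C$)
$J{\left(n,q \right)} = 2 + n - 2 q$ ($J{\left(n,q \right)} = \left(n - 2 q\right) + 2 = 2 + n - 2 q$)
$1379 - \left(J{\left(T{\left(6 \right)},5 \right)} 21 + \frac{36}{8}\right) = 1379 - \left(\left(2 + \left(15 + 3 \cdot 6\right) - 10\right) 21 + \frac{36}{8}\right) = 1379 - \left(\left(2 + \left(15 + 18\right) - 10\right) 21 + 36 \cdot \frac{1}{8}\right) = 1379 - \left(\left(2 + 33 - 10\right) 21 + \frac{9}{2}\right) = 1379 - \left(25 \cdot 21 + \frac{9}{2}\right) = 1379 - \left(525 + \frac{9}{2}\right) = 1379 - \frac{1059}{2} = \frac{1699}{2}$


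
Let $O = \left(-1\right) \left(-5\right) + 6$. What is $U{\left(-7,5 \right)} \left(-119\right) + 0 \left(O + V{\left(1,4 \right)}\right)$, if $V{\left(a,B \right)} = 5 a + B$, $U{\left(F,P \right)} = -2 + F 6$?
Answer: $5236$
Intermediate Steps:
$O = 11$ ($O = 5 + 6 = 11$)
$U{\left(F,P \right)} = -2 + 6 F$
$V{\left(a,B \right)} = B + 5 a$
$U{\left(-7,5 \right)} \left(-119\right) + 0 \left(O + V{\left(1,4 \right)}\right) = \left(-2 + 6 \left(-7\right)\right) \left(-119\right) + 0 \left(11 + \left(4 + 5 \cdot 1\right)\right) = \left(-2 - 42\right) \left(-119\right) + 0 \left(11 + \left(4 + 5\right)\right) = \left(-44\right) \left(-119\right) + 0 \left(11 + 9\right) = 5236 + 0 \cdot 20 = 5236 + 0 = 5236$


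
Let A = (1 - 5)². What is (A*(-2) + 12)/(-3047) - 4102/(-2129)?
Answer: 12541374/6487063 ≈ 1.9333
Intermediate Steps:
A = 16 (A = (-4)² = 16)
(A*(-2) + 12)/(-3047) - 4102/(-2129) = (16*(-2) + 12)/(-3047) - 4102/(-2129) = (-32 + 12)*(-1/3047) - 4102*(-1/2129) = -20*(-1/3047) + 4102/2129 = 20/3047 + 4102/2129 = 12541374/6487063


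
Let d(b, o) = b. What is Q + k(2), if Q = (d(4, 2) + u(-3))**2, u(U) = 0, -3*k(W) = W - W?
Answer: 16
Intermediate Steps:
k(W) = 0 (k(W) = -(W - W)/3 = -1/3*0 = 0)
Q = 16 (Q = (4 + 0)**2 = 4**2 = 16)
Q + k(2) = 16 + 0 = 16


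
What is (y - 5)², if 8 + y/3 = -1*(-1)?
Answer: 676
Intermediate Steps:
y = -21 (y = -24 + 3*(-1*(-1)) = -24 + 3*1 = -24 + 3 = -21)
(y - 5)² = (-21 - 5)² = (-26)² = 676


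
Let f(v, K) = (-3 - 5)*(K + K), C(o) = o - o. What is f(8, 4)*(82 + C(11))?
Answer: -5248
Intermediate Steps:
C(o) = 0
f(v, K) = -16*K
f(8, 4)*(82 + C(11)) = (-16*4)*(82 + 0) = -64*82 = -5248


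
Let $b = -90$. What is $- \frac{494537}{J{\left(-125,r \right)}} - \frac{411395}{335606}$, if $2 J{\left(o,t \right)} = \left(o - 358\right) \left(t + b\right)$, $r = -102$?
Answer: $- \frac{92522573891}{7780689504} \approx -11.891$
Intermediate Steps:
$J{\left(o,t \right)} = \frac{\left(-358 + o\right) \left(-90 + t\right)}{2}$ ($J{\left(o,t \right)} = \frac{\left(o - 358\right) \left(t - 90\right)}{2} = \frac{\left(-358 + o\right) \left(-90 + t\right)}{2}$)
$- \frac{494537}{J{\left(-125,r \right)}} - \frac{411395}{335606} = - \frac{494537}{16110 - -18258 - -5625 + \frac{1}{2} \left(-125\right) \left(-102\right)} - \frac{411395}{335606} = - \frac{494537}{16110 + 18258 + 5625 + 6375} - \frac{411395}{335606} = - \frac{494537}{46368} - \frac{411395}{335606} = - \frac{92522573891}{7780689504}$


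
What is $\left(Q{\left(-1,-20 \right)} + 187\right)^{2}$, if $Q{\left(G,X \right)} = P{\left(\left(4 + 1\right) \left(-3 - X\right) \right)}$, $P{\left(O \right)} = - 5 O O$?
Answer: $1291539844$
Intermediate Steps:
$P{\left(O \right)} = - 5 O^{2}$
$Q{\left(G,X \right)} = - 5 \left(-15 - 5 X\right)^{2}$ ($Q{\left(G,X \right)} = - 5 \left(\left(4 + 1\right) \left(-3 - X\right)\right)^{2} = - 5 \left(5 \left(-3 - X\right)\right)^{2} = - 5 \left(-15 - 5 X\right)^{2}$)
$\left(Q{\left(-1,-20 \right)} + 187\right)^{2} = \left(- 125 \left(3 - 20\right)^{2} + 187\right)^{2} = \left(- 125 \left(-17\right)^{2} + 187\right)^{2} = \left(\left(-125\right) 289 + 187\right)^{2} = \left(-36125 + 187\right)^{2} = \left(-35938\right)^{2} = 1291539844$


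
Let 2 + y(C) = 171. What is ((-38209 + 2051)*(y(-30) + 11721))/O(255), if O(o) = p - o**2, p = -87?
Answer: 107479655/16278 ≈ 6602.8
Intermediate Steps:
y(C) = 169 (y(C) = -2 + 171 = 169)
O(o) = -87 - o**2
((-38209 + 2051)*(y(-30) + 11721))/O(255) = ((-38209 + 2051)*(169 + 11721))/(-87 - 1*255**2) = (-36158*11890)/(-87 - 1*65025) = -429918620/(-87 - 65025) = -429918620/(-65112) = -429918620*(-1/65112) = 107479655/16278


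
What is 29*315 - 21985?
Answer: -12850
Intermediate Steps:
29*315 - 21985 = 9135 - 21985 = -12850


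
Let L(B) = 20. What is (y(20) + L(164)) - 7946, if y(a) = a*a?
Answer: -7526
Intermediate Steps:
y(a) = a²
(y(20) + L(164)) - 7946 = (20² + 20) - 7946 = (400 + 20) - 7946 = 420 - 7946 = -7526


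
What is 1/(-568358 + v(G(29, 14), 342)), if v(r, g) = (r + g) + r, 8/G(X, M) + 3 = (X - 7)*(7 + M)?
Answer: -459/260719328 ≈ -1.7605e-6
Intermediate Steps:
G(X, M) = 8/(-3 + (-7 + X)*(7 + M)) (G(X, M) = 8/(-3 + (X - 7)*(7 + M)) = 8/(-3 + (-7 + X)*(7 + M)))
v(r, g) = g + 2*r (v(r, g) = (g + r) + r = g + 2*r)
1/(-568358 + v(G(29, 14), 342)) = 1/(-568358 + (342 + 2*(8/(-52 - 7*14 + 7*29 + 14*29)))) = 1/(-568358 + (342 + 2*(8/(-52 - 98 + 203 + 406)))) = 1/(-568358 + (342 + 2*(8/459))) = 1/(-568358 + (342 + 16/459)) = 1/(-568358 + 156994/459) = 1/(-260719328/459) = -459/260719328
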